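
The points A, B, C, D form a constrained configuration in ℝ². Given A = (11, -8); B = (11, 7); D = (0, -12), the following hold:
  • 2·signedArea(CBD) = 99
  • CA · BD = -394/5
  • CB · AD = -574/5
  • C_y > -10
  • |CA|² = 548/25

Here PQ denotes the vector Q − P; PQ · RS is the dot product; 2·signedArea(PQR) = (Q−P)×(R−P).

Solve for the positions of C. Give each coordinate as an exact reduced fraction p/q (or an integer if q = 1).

1. C_x = 33/5  [CB · AD = -574/5 ∩ 2·signedArea(CBD) = 99]
2. C_y = -48/5  [CB · AD = -574/5 ∩ 2·signedArea(CBD) = 99]
   → C = (33/5, -48/5)

C = (33/5, -48/5)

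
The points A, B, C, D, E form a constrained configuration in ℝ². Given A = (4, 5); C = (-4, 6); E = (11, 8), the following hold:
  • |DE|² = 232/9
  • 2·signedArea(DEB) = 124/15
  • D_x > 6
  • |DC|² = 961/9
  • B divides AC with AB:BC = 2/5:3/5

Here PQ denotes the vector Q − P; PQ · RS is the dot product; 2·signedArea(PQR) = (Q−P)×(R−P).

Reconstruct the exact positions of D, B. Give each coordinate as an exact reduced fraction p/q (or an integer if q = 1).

B = (4/5, 27/5)
D = (19/3, 6)

1. B_x = 4/5  [B divides AC with AB:BC = 2/5:3/5]
2. B_y = 27/5  [B divides AC with AB:BC = 2/5:3/5]
   → B = (4/5, 27/5)
3. D_x = 19/3  [line 13/5·x + -51/5·y + 671/15 = 0 ∩ |DC|² = 961/9]
4. D_y = 6  [line 13/5·x + -51/5·y + 671/15 = 0 ∩ |DC|² = 961/9]
   → D = (19/3, 6)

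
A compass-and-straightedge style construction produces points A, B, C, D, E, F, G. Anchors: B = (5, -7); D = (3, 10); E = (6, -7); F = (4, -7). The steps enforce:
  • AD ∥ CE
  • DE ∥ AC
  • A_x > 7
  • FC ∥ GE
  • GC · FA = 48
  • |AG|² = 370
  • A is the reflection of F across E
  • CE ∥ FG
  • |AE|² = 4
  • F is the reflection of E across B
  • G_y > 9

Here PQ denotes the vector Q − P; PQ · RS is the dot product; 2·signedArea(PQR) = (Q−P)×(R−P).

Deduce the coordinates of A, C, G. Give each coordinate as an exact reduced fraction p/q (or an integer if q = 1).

1. A_x = 8  [A is the reflection of F across E]
2. A_y = -7  [A is the reflection of F across E]
   → A = (8, -7)
3. C_x = 11  [AD ∥ CE ∩ DE ∥ AC]
4. C_y = -24  [AD ∥ CE ∩ DE ∥ AC]
   → C = (11, -24)
5. G_x = -1  [FC ∥ GE ∩ CE ∥ FG]
6. G_y = 10  [FC ∥ GE ∩ CE ∥ FG]
   → G = (-1, 10)

A = (8, -7)
C = (11, -24)
G = (-1, 10)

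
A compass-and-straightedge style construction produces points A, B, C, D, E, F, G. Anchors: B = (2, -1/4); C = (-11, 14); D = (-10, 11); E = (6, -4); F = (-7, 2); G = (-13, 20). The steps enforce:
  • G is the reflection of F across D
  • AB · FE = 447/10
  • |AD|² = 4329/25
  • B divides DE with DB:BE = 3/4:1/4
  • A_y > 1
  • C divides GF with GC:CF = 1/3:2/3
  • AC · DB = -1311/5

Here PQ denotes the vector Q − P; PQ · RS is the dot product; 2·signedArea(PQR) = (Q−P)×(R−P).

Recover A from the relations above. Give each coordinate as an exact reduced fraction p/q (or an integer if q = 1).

1. A_x = -2/5  [AC · DB = -1311/5 ∩ AB · FE = 447/10]
2. A_y = 2  [AC · DB = -1311/5 ∩ AB · FE = 447/10]
   → A = (-2/5, 2)

A = (-2/5, 2)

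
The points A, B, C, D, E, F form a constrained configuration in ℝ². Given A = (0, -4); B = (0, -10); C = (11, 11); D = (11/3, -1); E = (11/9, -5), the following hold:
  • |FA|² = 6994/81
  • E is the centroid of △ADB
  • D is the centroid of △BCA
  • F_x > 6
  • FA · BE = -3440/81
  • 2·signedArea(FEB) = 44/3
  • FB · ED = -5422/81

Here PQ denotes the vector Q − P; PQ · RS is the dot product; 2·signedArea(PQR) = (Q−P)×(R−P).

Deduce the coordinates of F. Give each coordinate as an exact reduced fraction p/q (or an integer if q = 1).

1. F_x = 55/9  [2·signedArea(FEB) = 44/3 ∩ FB · ED = -5422/81]
2. F_y = 3  [2·signedArea(FEB) = 44/3 ∩ FB · ED = -5422/81]
   → F = (55/9, 3)

F = (55/9, 3)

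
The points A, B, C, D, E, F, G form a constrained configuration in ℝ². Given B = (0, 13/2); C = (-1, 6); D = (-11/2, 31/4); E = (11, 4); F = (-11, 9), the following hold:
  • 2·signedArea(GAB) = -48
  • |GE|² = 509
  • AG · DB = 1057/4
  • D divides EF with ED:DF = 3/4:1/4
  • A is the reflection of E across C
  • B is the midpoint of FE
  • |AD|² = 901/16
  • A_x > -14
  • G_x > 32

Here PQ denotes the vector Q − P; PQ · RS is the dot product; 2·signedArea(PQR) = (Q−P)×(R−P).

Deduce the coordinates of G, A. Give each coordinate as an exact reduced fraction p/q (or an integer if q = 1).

1. A_x = -13  [A is the reflection of E across C]
2. A_y = 8  [A is the reflection of E across C]
   → A = (-13, 8)
3. G_x = 33  [2·signedArea(GAB) = -48 ∩ AG · DB = 1057/4]
4. G_y = -1  [2·signedArea(GAB) = -48 ∩ AG · DB = 1057/4]
   → G = (33, -1)

A = (-13, 8)
G = (33, -1)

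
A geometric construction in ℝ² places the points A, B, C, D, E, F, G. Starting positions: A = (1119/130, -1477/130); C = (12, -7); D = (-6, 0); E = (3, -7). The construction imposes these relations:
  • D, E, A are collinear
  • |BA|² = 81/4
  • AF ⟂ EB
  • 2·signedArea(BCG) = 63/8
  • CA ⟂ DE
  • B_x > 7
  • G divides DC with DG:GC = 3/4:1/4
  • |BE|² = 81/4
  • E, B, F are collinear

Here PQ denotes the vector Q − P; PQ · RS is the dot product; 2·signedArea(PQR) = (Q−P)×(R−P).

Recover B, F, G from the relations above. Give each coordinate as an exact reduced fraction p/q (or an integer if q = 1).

B = (15/2, -7)
F = (1119/130, -7)
G = (15/2, -21/4)

1. G_x = 15/2  [G divides DC with DG:GC = 3/4:1/4]
2. G_y = -21/4  [G divides DC with DG:GC = 3/4:1/4]
   → G = (15/2, -21/4)
3. B_x = 15/2  [line -7/4·x + -9/2·y + -147/8 = 0 ∩ |BE|² = 81/4]
4. B_y = -7  [line -7/4·x + -9/2·y + -147/8 = 0 ∩ |BE|² = 81/4]
   → B = (15/2, -7)
5. F_x = 1119/130  [E, B, F are collinear ∩ AF ⟂ EB]
6. F_y = -7  [E, B, F are collinear ∩ AF ⟂ EB]
   → F = (1119/130, -7)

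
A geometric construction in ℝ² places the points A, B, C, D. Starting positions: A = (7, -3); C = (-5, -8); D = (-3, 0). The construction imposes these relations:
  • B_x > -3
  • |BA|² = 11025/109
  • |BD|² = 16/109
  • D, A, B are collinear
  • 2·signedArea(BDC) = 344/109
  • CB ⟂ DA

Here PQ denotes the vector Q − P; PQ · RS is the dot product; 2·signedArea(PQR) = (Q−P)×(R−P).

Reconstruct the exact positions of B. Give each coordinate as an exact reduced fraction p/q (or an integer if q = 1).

B = (-287/109, -12/109)

1. B_x = -287/109  [D, A, B are collinear ∩ CB ⟂ DA]
2. B_y = -12/109  [D, A, B are collinear ∩ CB ⟂ DA]
   → B = (-287/109, -12/109)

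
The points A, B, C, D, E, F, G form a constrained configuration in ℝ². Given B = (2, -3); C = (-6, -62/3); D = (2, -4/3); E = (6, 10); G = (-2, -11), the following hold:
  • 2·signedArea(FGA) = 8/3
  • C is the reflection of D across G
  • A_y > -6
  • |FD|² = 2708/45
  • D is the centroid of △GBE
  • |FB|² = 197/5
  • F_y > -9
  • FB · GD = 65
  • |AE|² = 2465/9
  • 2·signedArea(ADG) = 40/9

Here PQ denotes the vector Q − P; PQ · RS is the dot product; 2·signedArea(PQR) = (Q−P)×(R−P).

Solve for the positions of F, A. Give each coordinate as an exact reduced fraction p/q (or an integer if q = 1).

1. F_x = -6/5  [line -4·x + -29/3·y + -86 = 0 ∩ |FB|² = 197/5]
2. F_y = -42/5  [line -4·x + -29/3·y + -86 = 0 ∩ |FB|² = 197/5]
   → F = (-6/5, -42/5)
3. A_x = 2/3  [2·signedArea(ADG) = 40/9 ∩ 2·signedArea(FGA) = 8/3]
4. A_y = -17/3  [2·signedArea(ADG) = 40/9 ∩ 2·signedArea(FGA) = 8/3]
   → A = (2/3, -17/3)

A = (2/3, -17/3)
F = (-6/5, -42/5)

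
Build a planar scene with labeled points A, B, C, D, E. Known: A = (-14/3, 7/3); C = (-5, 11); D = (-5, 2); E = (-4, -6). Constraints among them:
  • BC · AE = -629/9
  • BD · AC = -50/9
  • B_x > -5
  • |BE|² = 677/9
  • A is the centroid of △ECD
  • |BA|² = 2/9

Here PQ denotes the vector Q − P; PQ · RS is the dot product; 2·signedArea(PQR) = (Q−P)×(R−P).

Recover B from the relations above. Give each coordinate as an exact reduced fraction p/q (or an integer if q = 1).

B = (-13/3, 8/3)

1. B_x = -13/3  [BC · AE = -629/9 ∩ BD · AC = -50/9]
2. B_y = 8/3  [BC · AE = -629/9 ∩ BD · AC = -50/9]
   → B = (-13/3, 8/3)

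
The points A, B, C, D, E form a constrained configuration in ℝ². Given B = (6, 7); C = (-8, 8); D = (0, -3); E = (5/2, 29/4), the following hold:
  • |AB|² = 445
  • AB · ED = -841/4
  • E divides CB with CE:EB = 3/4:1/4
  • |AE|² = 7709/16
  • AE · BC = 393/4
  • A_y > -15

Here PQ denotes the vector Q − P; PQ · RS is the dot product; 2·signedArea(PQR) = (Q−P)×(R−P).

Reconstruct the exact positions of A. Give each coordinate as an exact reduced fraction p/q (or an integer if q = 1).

A = (8, -14)

1. A_x = 8  [AE · BC = 393/4 ∩ AB · ED = -841/4]
2. A_y = -14  [AE · BC = 393/4 ∩ AB · ED = -841/4]
   → A = (8, -14)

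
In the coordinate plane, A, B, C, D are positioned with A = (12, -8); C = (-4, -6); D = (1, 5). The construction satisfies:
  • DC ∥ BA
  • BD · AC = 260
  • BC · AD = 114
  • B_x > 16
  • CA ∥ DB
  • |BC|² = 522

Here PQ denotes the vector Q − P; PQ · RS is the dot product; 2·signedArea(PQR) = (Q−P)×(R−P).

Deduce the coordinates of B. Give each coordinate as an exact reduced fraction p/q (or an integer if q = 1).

1. B_x = 17  [DC ∥ BA ∩ CA ∥ DB]
2. B_y = 3  [DC ∥ BA ∩ CA ∥ DB]
   → B = (17, 3)

B = (17, 3)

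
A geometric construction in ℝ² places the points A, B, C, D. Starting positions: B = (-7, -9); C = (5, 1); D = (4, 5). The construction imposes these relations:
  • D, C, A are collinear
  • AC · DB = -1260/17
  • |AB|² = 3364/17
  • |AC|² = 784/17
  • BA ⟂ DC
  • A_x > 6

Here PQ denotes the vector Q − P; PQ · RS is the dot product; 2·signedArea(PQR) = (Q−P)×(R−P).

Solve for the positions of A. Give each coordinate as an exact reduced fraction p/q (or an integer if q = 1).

1. A_x = 113/17  [D, C, A are collinear ∩ BA ⟂ DC]
2. A_y = -95/17  [D, C, A are collinear ∩ BA ⟂ DC]
   → A = (113/17, -95/17)

A = (113/17, -95/17)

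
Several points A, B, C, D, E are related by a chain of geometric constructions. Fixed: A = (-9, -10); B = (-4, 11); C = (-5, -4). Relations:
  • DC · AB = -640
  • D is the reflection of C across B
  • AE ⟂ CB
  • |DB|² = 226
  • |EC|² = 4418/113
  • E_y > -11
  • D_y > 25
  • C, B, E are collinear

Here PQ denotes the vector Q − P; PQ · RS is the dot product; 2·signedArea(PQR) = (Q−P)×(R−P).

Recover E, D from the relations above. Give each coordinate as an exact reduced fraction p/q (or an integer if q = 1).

1. E_x = -612/113  [C, B, E are collinear ∩ AE ⟂ CB]
2. E_y = -1157/113  [C, B, E are collinear ∩ AE ⟂ CB]
   → E = (-612/113, -1157/113)
3. D_x = -3  [D is the reflection of C across B]
4. D_y = 26  [D is the reflection of C across B]
   → D = (-3, 26)

D = (-3, 26)
E = (-612/113, -1157/113)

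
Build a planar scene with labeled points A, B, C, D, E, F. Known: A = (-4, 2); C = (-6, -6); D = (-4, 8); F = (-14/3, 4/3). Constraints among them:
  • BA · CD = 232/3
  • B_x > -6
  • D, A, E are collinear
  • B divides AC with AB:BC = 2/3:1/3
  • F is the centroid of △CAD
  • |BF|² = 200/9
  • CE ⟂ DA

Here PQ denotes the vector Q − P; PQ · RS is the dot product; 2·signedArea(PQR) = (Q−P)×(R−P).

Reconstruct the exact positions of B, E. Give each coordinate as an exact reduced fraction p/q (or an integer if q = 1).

B = (-16/3, -10/3)
E = (-4, -6)

1. B_x = -16/3  [B divides AC with AB:BC = 2/3:1/3]
2. B_y = -10/3  [B divides AC with AB:BC = 2/3:1/3]
   → B = (-16/3, -10/3)
3. E_x = -4  [D, A, E are collinear ∩ CE ⟂ DA]
4. E_y = -6  [D, A, E are collinear ∩ CE ⟂ DA]
   → E = (-4, -6)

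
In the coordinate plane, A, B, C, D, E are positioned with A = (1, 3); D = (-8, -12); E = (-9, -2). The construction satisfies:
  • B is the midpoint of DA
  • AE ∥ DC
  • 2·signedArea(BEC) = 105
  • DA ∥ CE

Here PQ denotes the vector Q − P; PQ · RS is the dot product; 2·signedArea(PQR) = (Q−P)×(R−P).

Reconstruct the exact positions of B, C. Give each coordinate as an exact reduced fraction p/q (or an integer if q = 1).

B = (-7/2, -9/2)
C = (-18, -17)

1. B_x = -7/2  [B is the midpoint of DA]
2. B_y = -9/2  [B is the midpoint of DA]
   → B = (-7/2, -9/2)
3. C_x = -18  [DA ∥ CE ∩ AE ∥ DC]
4. C_y = -17  [DA ∥ CE ∩ AE ∥ DC]
   → C = (-18, -17)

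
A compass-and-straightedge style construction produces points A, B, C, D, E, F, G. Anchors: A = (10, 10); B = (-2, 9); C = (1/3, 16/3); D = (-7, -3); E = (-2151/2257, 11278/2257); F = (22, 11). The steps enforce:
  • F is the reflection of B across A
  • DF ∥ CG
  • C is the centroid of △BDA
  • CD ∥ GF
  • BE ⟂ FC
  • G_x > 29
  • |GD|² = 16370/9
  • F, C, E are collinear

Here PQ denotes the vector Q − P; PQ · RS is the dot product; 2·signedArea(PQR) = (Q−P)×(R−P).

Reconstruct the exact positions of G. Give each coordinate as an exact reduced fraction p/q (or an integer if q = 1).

G = (88/3, 58/3)

1. G_x = 88/3  [CD ∥ GF ∩ DF ∥ CG]
2. G_y = 58/3  [CD ∥ GF ∩ DF ∥ CG]
   → G = (88/3, 58/3)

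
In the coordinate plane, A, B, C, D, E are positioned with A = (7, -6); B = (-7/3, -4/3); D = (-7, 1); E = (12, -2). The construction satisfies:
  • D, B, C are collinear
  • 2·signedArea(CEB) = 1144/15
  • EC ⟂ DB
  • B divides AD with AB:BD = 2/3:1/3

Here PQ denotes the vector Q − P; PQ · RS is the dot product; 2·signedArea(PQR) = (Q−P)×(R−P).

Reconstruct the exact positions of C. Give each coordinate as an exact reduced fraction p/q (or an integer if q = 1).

C = (47/5, -36/5)

1. C_x = 47/5  [D, B, C are collinear ∩ EC ⟂ DB]
2. C_y = -36/5  [D, B, C are collinear ∩ EC ⟂ DB]
   → C = (47/5, -36/5)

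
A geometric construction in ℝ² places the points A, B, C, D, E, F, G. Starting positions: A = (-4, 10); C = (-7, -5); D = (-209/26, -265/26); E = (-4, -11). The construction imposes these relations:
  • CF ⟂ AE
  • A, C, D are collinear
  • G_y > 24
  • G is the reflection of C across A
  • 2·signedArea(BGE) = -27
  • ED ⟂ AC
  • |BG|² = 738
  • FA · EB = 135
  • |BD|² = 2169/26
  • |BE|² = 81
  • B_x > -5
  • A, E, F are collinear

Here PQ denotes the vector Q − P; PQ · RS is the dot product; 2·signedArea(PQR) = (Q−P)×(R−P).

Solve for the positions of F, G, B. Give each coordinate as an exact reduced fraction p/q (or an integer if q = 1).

1. F_x = -4  [A, E, F are collinear ∩ CF ⟂ AE]
2. F_y = -5  [A, E, F are collinear ∩ CF ⟂ AE]
   → F = (-4, -5)
3. G_x = -1  [G is the reflection of C across A]
4. G_y = 25  [G is the reflection of C across A]
   → G = (-1, 25)
5. B_x = -4  [2·signedArea(BGE) = -27 ∩ FA · EB = 135]
6. B_y = -2  [2·signedArea(BGE) = -27 ∩ FA · EB = 135]
   → B = (-4, -2)

B = (-4, -2)
F = (-4, -5)
G = (-1, 25)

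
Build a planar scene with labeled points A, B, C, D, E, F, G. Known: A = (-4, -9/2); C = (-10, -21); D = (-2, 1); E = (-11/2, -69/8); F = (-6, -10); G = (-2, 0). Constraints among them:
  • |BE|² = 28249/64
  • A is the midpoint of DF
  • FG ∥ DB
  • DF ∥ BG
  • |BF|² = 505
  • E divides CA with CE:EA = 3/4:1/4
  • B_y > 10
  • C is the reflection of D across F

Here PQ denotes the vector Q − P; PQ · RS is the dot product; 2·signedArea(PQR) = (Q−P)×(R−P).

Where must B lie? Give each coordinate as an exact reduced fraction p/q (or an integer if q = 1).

B = (2, 11)

1. B_x = 2  [DF ∥ BG ∩ FG ∥ DB]
2. B_y = 11  [DF ∥ BG ∩ FG ∥ DB]
   → B = (2, 11)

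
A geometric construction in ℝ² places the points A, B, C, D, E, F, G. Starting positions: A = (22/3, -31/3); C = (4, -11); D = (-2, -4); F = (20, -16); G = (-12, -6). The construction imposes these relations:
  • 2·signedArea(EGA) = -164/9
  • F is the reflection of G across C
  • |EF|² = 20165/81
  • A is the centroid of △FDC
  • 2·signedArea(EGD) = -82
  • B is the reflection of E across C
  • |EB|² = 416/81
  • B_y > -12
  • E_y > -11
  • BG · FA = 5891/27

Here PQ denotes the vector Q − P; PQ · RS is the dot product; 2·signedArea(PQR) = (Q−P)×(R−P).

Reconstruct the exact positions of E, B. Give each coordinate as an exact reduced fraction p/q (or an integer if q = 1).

B = (26/9, -101/9)
E = (46/9, -97/9)

1. E_x = 46/9  [2·signedArea(EGA) = -164/9 ∩ 2·signedArea(EGD) = -82]
2. E_y = -97/9  [2·signedArea(EGA) = -164/9 ∩ 2·signedArea(EGD) = -82]
   → E = (46/9, -97/9)
3. B_x = 26/9  [B is the reflection of E across C]
4. B_y = -101/9  [B is the reflection of E across C]
   → B = (26/9, -101/9)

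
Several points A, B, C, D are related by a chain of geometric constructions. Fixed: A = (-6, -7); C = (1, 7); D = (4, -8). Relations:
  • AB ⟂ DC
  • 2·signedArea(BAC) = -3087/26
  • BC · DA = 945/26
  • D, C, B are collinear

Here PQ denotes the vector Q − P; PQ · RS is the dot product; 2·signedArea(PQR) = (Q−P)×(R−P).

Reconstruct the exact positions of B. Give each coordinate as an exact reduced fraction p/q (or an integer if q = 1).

1. B_x = 89/26  [D, C, B are collinear ∩ AB ⟂ DC]
2. B_y = -133/26  [D, C, B are collinear ∩ AB ⟂ DC]
   → B = (89/26, -133/26)

B = (89/26, -133/26)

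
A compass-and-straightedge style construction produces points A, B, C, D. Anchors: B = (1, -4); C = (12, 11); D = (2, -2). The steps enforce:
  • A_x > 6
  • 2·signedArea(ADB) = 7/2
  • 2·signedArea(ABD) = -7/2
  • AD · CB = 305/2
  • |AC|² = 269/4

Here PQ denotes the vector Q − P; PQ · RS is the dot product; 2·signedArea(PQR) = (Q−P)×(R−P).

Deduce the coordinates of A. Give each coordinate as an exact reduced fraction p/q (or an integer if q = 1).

1. A_x = 7  [2·signedArea(ADB) = 7/2 ∩ AD · CB = 305/2]
2. A_y = 9/2  [2·signedArea(ADB) = 7/2 ∩ AD · CB = 305/2]
   → A = (7, 9/2)

A = (7, 9/2)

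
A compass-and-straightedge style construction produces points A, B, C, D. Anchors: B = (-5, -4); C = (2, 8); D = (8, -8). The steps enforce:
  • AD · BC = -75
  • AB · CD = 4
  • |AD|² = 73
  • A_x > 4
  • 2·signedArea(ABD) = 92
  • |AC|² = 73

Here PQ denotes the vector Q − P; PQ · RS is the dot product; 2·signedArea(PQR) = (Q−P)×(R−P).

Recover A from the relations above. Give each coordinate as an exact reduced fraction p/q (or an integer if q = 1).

A = (5, 0)

1. A_x = 5  [AD · BC = -75 ∩ 2·signedArea(ABD) = 92]
2. A_y = 0  [AD · BC = -75 ∩ 2·signedArea(ABD) = 92]
   → A = (5, 0)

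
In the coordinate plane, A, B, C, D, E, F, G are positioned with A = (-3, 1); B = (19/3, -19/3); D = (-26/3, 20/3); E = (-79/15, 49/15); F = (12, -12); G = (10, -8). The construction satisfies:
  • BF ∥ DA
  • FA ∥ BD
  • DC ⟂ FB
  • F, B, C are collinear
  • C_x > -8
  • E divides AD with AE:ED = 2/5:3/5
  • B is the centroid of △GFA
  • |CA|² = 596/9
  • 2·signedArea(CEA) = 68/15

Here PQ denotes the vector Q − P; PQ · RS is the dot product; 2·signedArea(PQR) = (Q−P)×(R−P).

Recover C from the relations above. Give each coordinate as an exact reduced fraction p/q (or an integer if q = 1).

C = (-23/3, 23/3)

1. C_x = -23/3  [F, B, C are collinear ∩ DC ⟂ FB]
2. C_y = 23/3  [F, B, C are collinear ∩ DC ⟂ FB]
   → C = (-23/3, 23/3)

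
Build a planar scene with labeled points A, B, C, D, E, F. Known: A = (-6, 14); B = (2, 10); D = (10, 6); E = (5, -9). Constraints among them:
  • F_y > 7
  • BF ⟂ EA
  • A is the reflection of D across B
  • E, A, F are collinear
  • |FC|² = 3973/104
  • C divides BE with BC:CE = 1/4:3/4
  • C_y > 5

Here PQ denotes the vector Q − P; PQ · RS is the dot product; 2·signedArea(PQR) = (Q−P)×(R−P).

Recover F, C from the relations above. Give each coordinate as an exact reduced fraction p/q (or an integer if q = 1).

C = (11/4, 21/4)
F = (-192/65, 496/65)

1. F_x = -192/65  [E, A, F are collinear ∩ BF ⟂ EA]
2. F_y = 496/65  [E, A, F are collinear ∩ BF ⟂ EA]
   → F = (-192/65, 496/65)
3. C_x = 11/4  [C divides BE with BC:CE = 1/4:3/4]
4. C_y = 21/4  [C divides BE with BC:CE = 1/4:3/4]
   → C = (11/4, 21/4)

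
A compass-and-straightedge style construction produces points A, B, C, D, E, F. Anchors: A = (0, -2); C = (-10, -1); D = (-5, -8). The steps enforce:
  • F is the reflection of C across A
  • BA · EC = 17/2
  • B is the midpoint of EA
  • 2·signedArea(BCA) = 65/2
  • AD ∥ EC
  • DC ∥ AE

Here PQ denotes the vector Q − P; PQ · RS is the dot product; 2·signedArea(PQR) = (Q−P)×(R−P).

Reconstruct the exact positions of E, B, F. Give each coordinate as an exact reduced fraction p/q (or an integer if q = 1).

B = (-5/2, 3/2)
E = (-5, 5)
F = (10, -3)

1. E_x = -5  [AD ∥ EC ∩ DC ∥ AE]
2. E_y = 5  [AD ∥ EC ∩ DC ∥ AE]
   → E = (-5, 5)
3. B_x = -5/2  [B is the midpoint of EA]
4. B_y = 3/2  [B is the midpoint of EA]
   → B = (-5/2, 3/2)
5. F_x = 10  [F is the reflection of C across A]
6. F_y = -3  [F is the reflection of C across A]
   → F = (10, -3)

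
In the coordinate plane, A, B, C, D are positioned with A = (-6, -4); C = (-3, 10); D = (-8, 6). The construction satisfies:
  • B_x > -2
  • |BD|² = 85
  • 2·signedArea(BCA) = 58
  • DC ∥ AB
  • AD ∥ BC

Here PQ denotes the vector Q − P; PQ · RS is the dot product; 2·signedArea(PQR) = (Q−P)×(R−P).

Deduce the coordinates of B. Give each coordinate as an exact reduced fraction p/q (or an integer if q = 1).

1. B_x = -1  [AD ∥ BC ∩ DC ∥ AB]
2. B_y = 0  [AD ∥ BC ∩ DC ∥ AB]
   → B = (-1, 0)

B = (-1, 0)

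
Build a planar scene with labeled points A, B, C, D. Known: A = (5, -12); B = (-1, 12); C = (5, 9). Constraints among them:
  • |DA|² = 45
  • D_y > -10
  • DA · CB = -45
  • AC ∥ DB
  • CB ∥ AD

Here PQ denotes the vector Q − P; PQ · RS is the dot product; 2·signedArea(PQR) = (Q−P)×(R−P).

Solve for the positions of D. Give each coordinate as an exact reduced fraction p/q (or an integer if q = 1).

D = (-1, -9)

1. D_x = -1  [AC ∥ DB ∩ CB ∥ AD]
2. D_y = -9  [AC ∥ DB ∩ CB ∥ AD]
   → D = (-1, -9)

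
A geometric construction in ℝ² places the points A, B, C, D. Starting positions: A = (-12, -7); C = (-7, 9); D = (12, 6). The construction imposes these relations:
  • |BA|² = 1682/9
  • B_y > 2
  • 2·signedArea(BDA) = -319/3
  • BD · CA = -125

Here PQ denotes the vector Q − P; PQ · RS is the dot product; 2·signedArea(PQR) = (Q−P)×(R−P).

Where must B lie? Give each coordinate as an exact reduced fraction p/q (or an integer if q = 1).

1. B_x = -7/3  [BD · CA = -125 ∩ 2·signedArea(BDA) = -319/3]
2. B_y = 8/3  [BD · CA = -125 ∩ 2·signedArea(BDA) = -319/3]
   → B = (-7/3, 8/3)

B = (-7/3, 8/3)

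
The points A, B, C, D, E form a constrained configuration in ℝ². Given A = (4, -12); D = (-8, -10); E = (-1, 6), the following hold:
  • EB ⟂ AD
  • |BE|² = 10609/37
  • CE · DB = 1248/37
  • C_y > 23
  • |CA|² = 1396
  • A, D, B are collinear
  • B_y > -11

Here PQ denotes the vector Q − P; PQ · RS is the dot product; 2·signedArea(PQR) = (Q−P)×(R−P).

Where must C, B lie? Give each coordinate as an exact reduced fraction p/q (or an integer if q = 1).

B = (-140/37, -396/37)
C = (-6, 24)

1. B_x = -140/37  [A, D, B are collinear ∩ EB ⟂ AD]
2. B_y = -396/37  [A, D, B are collinear ∩ EB ⟂ AD]
   → B = (-140/37, -396/37)
3. C_x = -6  [line -156/37·x + 26/37·y + -1560/37 = 0 ∩ |CA|² = 1396]
4. C_y = 24  [line -156/37·x + 26/37·y + -1560/37 = 0 ∩ |CA|² = 1396]
   → C = (-6, 24)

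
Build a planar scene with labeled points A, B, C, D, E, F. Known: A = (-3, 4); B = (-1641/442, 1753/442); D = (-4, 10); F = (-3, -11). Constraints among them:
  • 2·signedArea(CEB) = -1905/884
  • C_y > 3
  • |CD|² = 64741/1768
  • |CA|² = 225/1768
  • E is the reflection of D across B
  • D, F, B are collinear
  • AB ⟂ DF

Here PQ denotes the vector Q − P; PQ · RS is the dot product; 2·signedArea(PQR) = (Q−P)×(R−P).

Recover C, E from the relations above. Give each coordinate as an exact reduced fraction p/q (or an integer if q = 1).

C = (-2967/884, 3521/884)
E = (-757/221, -457/221)

1. E_x = -757/221  [E is the reflection of D across B]
2. E_y = -457/221  [E is the reflection of D across B]
   → E = (-757/221, -457/221)
3. C_x = -2967/884  [line -2667/442·x + -127/442·y + -16891/884 = 0 ∩ |CA|² = 225/1768]
4. C_y = 3521/884  [line -2667/442·x + -127/442·y + -16891/884 = 0 ∩ |CA|² = 225/1768]
   → C = (-2967/884, 3521/884)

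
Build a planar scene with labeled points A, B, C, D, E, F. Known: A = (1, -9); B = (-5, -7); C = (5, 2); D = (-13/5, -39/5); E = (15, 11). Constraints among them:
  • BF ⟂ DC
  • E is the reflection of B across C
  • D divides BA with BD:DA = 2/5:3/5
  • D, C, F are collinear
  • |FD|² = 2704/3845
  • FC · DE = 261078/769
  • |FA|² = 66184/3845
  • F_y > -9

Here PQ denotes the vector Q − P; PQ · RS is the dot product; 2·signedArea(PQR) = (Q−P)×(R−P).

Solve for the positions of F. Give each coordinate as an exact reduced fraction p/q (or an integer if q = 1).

1. F_x = -11973/3845  [D, C, F are collinear ∩ BF ⟂ DC]
2. F_y = -32539/3845  [D, C, F are collinear ∩ BF ⟂ DC]
   → F = (-11973/3845, -32539/3845)

F = (-11973/3845, -32539/3845)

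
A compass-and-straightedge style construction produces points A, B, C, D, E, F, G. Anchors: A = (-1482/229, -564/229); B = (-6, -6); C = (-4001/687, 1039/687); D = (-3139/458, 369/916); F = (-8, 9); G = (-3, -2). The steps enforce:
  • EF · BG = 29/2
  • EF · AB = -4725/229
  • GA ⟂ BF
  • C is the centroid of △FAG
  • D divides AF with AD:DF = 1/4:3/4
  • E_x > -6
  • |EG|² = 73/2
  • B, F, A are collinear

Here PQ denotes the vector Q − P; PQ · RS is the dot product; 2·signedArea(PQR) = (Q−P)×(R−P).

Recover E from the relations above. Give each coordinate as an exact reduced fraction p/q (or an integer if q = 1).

1. E_x = -11/2  [EF · AB = -4725/229 ∩ EF · BG = 29/2]
2. E_y = 7/2  [EF · AB = -4725/229 ∩ EF · BG = 29/2]
   → E = (-11/2, 7/2)

E = (-11/2, 7/2)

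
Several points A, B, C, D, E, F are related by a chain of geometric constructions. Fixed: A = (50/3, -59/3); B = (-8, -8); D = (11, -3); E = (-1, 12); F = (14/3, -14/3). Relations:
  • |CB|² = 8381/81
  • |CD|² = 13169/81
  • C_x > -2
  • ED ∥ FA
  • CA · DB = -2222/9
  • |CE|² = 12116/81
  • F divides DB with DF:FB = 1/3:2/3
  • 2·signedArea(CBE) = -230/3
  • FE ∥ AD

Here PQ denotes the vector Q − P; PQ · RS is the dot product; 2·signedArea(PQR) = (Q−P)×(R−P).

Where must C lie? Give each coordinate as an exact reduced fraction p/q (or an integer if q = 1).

C = (-13/9, -2/9)

1. C_x = -13/9  [2·signedArea(CBE) = -230/3 ∩ CA · DB = -2222/9]
2. C_y = -2/9  [2·signedArea(CBE) = -230/3 ∩ CA · DB = -2222/9]
   → C = (-13/9, -2/9)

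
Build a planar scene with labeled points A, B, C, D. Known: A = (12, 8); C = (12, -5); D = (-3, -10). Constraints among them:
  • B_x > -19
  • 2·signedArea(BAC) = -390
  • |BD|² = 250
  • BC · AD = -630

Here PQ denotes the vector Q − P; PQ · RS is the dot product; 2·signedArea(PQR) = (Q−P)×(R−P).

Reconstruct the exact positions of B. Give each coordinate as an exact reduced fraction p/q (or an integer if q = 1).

1. B_x = -18  [BC · AD = -630 ∩ 2·signedArea(BAC) = -390]
2. B_y = -15  [BC · AD = -630 ∩ 2·signedArea(BAC) = -390]
   → B = (-18, -15)

B = (-18, -15)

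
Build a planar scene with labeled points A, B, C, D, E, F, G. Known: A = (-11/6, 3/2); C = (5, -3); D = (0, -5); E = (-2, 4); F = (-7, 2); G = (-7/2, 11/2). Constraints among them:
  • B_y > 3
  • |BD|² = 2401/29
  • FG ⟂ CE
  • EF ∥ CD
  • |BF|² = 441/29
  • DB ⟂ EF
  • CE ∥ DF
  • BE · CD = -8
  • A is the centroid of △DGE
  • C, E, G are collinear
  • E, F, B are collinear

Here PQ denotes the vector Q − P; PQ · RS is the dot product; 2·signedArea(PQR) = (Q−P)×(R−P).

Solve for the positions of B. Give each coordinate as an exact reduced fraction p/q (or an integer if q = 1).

B = (-98/29, 100/29)

1. B_x = -98/29  [E, F, B are collinear ∩ DB ⟂ EF]
2. B_y = 100/29  [E, F, B are collinear ∩ DB ⟂ EF]
   → B = (-98/29, 100/29)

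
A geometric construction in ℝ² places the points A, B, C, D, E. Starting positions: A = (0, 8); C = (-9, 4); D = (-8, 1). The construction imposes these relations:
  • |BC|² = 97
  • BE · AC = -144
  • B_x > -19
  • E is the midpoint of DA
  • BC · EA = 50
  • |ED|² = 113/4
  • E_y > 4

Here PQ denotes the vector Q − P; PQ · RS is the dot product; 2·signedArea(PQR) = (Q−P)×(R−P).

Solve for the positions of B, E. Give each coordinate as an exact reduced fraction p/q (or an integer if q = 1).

1. E_x = -4  [E is the midpoint of DA]
2. E_y = 9/2  [E is the midpoint of DA]
   → E = (-4, 9/2)
3. B_x = -18  [BE · AC = -144 ∩ BC · EA = 50]
4. B_y = 0  [BE · AC = -144 ∩ BC · EA = 50]
   → B = (-18, 0)

B = (-18, 0)
E = (-4, 9/2)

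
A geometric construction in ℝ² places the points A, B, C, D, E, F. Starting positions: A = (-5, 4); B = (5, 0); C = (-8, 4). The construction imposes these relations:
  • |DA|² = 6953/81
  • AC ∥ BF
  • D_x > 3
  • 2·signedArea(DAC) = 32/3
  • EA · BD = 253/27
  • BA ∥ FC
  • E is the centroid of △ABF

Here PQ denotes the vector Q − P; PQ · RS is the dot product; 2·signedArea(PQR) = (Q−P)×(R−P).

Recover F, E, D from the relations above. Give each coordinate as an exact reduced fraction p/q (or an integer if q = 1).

1. F_x = 2  [BA ∥ FC ∩ AC ∥ BF]
2. F_y = 0  [BA ∥ FC ∩ AC ∥ BF]
   → F = (2, 0)
3. E_x = 2/3  [E is the centroid of △ABF]
4. E_y = 4/3  [E is the centroid of △ABF]
   → E = (2/3, 4/3)
5. D_x = 32/9  [2·signedArea(DAC) = 32/3 ∩ EA · BD = 253/27]
6. D_y = 4/9  [2·signedArea(DAC) = 32/3 ∩ EA · BD = 253/27]
   → D = (32/9, 4/9)

D = (32/9, 4/9)
E = (2/3, 4/3)
F = (2, 0)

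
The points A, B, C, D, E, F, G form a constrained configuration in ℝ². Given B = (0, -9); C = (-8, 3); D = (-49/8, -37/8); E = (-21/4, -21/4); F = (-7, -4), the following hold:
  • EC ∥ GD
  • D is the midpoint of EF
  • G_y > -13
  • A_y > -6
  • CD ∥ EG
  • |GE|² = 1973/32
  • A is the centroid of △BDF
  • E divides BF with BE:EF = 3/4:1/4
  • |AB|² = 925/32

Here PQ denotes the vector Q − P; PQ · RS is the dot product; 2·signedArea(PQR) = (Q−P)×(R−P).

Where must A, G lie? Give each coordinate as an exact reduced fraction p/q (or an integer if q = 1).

A = (-35/8, -47/8)
G = (-27/8, -103/8)

1. A_x = -35/8  [A is the centroid of △BDF]
2. A_y = -47/8  [A is the centroid of △BDF]
   → A = (-35/8, -47/8)
3. G_x = -27/8  [EC ∥ GD ∩ CD ∥ EG]
4. G_y = -103/8  [EC ∥ GD ∩ CD ∥ EG]
   → G = (-27/8, -103/8)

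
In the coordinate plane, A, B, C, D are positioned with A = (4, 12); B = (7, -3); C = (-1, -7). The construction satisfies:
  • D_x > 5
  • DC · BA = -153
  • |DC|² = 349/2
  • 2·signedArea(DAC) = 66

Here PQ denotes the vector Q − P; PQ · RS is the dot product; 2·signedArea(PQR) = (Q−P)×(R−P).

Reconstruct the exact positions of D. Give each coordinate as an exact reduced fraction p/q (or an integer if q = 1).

D = (11/2, 9/2)

1. D_x = 11/2  [DC · BA = -153 ∩ 2·signedArea(DAC) = 66]
2. D_y = 9/2  [DC · BA = -153 ∩ 2·signedArea(DAC) = 66]
   → D = (11/2, 9/2)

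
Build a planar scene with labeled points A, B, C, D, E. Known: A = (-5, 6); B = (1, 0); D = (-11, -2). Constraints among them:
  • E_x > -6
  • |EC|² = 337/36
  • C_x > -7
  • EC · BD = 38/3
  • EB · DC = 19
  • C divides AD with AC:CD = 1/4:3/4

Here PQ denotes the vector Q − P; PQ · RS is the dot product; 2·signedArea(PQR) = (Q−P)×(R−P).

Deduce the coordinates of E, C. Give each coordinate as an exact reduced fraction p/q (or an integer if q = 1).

C = (-13/2, 4)
E = (-5, 4/3)

1. C_x = -13/2  [C divides AD with AC:CD = 1/4:3/4]
2. C_y = 4  [C divides AD with AC:CD = 1/4:3/4]
   → C = (-13/2, 4)
3. E_x = -5  [EC · BD = 38/3 ∩ EB · DC = 19]
4. E_y = 4/3  [EC · BD = 38/3 ∩ EB · DC = 19]
   → E = (-5, 4/3)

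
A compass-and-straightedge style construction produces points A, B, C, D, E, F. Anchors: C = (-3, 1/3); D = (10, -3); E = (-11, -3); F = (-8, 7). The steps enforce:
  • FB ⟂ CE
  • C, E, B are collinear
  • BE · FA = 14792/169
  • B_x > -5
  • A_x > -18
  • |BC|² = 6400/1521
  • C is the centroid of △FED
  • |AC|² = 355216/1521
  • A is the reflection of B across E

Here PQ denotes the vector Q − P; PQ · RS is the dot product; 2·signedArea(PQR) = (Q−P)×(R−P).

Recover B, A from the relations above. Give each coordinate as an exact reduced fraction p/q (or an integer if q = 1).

A = (-2891/169, -937/169)
B = (-827/169, -77/169)

1. B_x = -827/169  [C, E, B are collinear ∩ FB ⟂ CE]
2. B_y = -77/169  [C, E, B are collinear ∩ FB ⟂ CE]
   → B = (-827/169, -77/169)
3. A_x = -2891/169  [A is the reflection of B across E]
4. A_y = -937/169  [A is the reflection of B across E]
   → A = (-2891/169, -937/169)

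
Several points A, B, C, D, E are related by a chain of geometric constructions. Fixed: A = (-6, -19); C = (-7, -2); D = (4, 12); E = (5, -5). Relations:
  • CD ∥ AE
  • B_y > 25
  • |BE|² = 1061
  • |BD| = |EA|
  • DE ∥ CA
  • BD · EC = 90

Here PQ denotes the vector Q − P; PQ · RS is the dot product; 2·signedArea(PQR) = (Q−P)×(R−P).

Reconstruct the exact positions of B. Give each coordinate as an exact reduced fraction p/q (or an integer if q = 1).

B = (15, 26)

1. B_x = 15  [line 12·x + -3·y + -102 = 0 ∩ |BE|² = 1061]
2. B_y = 26  [line 12·x + -3·y + -102 = 0 ∩ |BE|² = 1061]
   → B = (15, 26)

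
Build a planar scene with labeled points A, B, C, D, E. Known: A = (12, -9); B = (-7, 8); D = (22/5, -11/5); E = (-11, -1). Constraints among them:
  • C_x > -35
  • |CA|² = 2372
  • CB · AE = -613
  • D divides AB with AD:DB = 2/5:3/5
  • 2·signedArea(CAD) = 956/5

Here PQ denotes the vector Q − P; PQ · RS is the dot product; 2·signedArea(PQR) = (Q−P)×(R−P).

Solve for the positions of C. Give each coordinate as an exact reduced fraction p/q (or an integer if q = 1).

1. C_x = -34  [CB · AE = -613 ∩ 2·signedArea(CAD) = 956/5]
2. C_y = 7  [CB · AE = -613 ∩ 2·signedArea(CAD) = 956/5]
   → C = (-34, 7)

C = (-34, 7)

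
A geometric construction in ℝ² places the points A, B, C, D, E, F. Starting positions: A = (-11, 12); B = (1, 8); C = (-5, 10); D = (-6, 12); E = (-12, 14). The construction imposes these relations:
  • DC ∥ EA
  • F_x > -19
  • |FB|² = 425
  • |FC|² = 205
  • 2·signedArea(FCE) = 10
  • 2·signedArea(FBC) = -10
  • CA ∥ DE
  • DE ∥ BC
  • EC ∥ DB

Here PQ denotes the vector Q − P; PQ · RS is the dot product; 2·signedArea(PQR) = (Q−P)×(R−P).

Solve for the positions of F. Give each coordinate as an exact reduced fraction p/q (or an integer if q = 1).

F = (-18, 16)

1. F_x = -18  [2·signedArea(FCE) = 10 ∩ 2·signedArea(FBC) = -10]
2. F_y = 16  [2·signedArea(FCE) = 10 ∩ 2·signedArea(FBC) = -10]
   → F = (-18, 16)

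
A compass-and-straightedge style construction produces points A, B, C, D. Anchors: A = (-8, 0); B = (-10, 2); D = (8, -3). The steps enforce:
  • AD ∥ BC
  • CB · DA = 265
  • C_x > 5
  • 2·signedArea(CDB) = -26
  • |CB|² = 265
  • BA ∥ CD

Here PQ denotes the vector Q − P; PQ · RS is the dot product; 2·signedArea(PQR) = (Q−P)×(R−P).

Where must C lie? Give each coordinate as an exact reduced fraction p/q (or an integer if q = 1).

1. C_x = 6  [BA ∥ CD ∩ AD ∥ BC]
2. C_y = -1  [BA ∥ CD ∩ AD ∥ BC]
   → C = (6, -1)

C = (6, -1)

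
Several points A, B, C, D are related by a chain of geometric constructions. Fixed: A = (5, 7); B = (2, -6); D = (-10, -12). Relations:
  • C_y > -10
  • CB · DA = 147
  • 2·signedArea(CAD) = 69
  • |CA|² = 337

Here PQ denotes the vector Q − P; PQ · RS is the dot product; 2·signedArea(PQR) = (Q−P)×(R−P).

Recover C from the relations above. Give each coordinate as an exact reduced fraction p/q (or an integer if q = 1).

C = (-4, -9)

1. C_x = -4  [2·signedArea(CAD) = 69 ∩ CB · DA = 147]
2. C_y = -9  [2·signedArea(CAD) = 69 ∩ CB · DA = 147]
   → C = (-4, -9)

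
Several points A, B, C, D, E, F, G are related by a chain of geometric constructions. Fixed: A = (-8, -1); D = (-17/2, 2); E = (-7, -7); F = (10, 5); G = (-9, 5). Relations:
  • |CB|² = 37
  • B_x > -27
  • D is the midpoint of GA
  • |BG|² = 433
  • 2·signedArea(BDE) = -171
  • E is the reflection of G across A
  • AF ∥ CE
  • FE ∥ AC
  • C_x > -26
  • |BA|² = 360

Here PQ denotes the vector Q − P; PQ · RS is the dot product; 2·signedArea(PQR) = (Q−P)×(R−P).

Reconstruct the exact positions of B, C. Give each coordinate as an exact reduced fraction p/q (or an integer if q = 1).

1. B_x = -26  [line 9·x + 3/2·y + 489/2 = 0 ∩ |BG|² = 433]
2. B_y = -7  [line 9·x + 3/2·y + 489/2 = 0 ∩ |BG|² = 433]
   → B = (-26, -7)
3. C_x = -25  [AF ∥ CE ∩ FE ∥ AC]
4. C_y = -13  [AF ∥ CE ∩ FE ∥ AC]
   → C = (-25, -13)

B = (-26, -7)
C = (-25, -13)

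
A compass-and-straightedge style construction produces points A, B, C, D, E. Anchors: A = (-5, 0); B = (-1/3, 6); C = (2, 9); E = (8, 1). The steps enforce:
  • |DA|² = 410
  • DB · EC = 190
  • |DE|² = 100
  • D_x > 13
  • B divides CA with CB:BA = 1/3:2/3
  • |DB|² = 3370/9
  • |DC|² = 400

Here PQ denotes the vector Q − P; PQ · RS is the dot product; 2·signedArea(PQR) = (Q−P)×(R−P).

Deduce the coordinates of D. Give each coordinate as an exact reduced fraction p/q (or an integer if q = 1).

D = (14, -7)

1. D_x = 14  [line 6·x + -8·y + -140 = 0 ∩ |DC|² = 400]
2. D_y = -7  [line 6·x + -8·y + -140 = 0 ∩ |DC|² = 400]
   → D = (14, -7)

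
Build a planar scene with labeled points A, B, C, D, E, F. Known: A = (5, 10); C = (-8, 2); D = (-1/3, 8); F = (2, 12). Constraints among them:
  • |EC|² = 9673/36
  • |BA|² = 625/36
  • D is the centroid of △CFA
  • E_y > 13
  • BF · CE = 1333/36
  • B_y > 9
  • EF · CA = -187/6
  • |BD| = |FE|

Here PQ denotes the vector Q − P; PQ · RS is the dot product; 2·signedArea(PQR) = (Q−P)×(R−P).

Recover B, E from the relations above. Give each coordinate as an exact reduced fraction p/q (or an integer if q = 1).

B = (5/6, 10)
E = (19/6, 14)

1. E_x = 19/6  [line -13·x + -8·y + 919/6 = 0 ∩ |EC|² = 9673/36]
2. E_y = 14  [line -13·x + -8·y + 919/6 = 0 ∩ |EC|² = 9673/36]
   → E = (19/6, 14)
3. B_x = 5/6  [line -67/6·x + -12·y + 4655/36 = 0 ∩ |BA|² = 625/36]
4. B_y = 10  [line -67/6·x + -12·y + 4655/36 = 0 ∩ |BA|² = 625/36]
   → B = (5/6, 10)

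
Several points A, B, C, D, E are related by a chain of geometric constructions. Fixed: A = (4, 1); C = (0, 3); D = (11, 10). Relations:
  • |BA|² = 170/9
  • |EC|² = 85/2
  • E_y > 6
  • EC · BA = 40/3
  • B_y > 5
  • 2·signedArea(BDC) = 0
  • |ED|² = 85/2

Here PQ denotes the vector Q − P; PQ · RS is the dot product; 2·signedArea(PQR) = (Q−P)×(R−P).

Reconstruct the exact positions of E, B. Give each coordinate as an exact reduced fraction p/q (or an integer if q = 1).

B = (11/3, 16/3)
E = (11/2, 13/2)

1. B_x = 11/3  [line 7·x + -11·y + 33 = 0 ∩ |BA|² = 170/9]
2. B_y = 16/3  [line 7·x + -11·y + 33 = 0 ∩ |BA|² = 170/9]
   → B = (11/3, 16/3)
3. E_x = 11/2  [line -1/3·x + 13/3·y + -79/3 = 0 ∩ |EC|² = 85/2]
4. E_y = 13/2  [line -1/3·x + 13/3·y + -79/3 = 0 ∩ |EC|² = 85/2]
   → E = (11/2, 13/2)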